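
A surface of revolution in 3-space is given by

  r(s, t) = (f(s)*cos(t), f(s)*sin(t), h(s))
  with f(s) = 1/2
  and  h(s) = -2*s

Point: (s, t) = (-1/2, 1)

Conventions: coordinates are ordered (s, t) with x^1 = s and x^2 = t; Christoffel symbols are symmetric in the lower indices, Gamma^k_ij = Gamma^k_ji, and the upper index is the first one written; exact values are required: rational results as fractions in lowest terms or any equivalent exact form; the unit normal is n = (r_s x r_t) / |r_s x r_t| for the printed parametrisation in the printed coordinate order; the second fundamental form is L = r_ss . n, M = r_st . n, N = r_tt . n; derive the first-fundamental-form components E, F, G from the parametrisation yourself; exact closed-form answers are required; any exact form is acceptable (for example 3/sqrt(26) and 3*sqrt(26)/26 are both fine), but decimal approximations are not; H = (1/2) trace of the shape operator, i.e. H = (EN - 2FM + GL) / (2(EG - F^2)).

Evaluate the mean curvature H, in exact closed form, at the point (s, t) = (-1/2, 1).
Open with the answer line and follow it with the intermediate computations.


Answer: H = -1

f = 1/2, f' = 0, f'' = 0, h' = -2, h'' = 0
E = 4, F = 0, G = 1/4; answer radicand W^2 = 4
unnormalised second-form numerators: l = 0, m = 0, n = -1; L = l/sqrt(4), and similarly M = m/sqrt(W^2), N = n/sqrt(W^2)
H = (E*n - 2*F*m + G*l) / (2*(EG - F^2)*sqrt(W^2)); E*n - 2*F*m + G*l = -4, EG - F^2 = 1, so H = (-2)/sqrt(4)


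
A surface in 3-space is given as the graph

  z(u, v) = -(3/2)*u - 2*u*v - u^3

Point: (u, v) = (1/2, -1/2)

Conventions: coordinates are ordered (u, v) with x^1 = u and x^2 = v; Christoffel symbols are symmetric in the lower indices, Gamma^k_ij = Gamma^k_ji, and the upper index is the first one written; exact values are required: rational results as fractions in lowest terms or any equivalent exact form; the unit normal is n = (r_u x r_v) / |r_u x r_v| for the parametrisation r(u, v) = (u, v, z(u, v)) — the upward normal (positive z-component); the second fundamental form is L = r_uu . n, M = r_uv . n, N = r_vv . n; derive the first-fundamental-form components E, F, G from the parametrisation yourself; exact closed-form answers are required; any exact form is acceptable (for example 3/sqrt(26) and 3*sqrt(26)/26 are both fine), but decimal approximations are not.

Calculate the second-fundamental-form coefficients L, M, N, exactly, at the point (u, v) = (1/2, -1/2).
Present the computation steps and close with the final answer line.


z_u = -5/4, z_v = -1, z_uu = -3, z_uv = -2, z_vv = 0
E = 41/16, F = 5/4, G = 2; answer radicand W^2 = 57/16
unnormalised second-form numerators: l = -3, m = -2, n = 0; L = l/sqrt(57/16), and similarly M = m/sqrt(W^2), N = n/sqrt(W^2)

Answer: L = -4*sqrt(57)/19, M = -8*sqrt(57)/57, N = 0


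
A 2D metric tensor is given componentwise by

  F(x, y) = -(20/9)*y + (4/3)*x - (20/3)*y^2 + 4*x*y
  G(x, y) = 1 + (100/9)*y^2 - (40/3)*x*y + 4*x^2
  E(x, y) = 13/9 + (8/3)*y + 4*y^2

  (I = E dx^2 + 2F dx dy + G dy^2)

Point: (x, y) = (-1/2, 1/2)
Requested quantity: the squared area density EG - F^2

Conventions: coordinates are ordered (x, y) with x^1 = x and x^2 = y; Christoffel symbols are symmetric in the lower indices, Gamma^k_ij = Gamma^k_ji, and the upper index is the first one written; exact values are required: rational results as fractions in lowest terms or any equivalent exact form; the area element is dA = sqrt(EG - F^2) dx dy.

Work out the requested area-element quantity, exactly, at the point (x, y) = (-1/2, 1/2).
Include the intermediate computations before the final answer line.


E = 34/9, F = -40/9, G = 73/9; EG - F^2 = 98/9

Answer: EG - F^2 = 98/9


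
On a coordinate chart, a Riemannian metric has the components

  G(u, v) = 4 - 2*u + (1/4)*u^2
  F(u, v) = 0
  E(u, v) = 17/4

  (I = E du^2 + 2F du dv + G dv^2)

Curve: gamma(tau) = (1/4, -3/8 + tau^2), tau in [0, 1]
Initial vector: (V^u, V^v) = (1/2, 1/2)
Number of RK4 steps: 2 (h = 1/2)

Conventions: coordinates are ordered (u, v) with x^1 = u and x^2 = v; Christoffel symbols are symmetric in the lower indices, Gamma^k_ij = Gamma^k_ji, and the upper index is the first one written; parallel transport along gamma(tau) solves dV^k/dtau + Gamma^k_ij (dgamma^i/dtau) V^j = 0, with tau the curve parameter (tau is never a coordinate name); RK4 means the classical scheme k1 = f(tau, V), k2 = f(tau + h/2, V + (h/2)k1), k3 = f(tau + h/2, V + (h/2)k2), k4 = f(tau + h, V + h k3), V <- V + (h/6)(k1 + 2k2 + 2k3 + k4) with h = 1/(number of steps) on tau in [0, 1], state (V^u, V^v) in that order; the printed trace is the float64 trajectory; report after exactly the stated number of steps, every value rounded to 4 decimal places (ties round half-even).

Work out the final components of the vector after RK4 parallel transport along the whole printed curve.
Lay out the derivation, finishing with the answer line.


gamma'(tau) = (0, 2*tau); f(tau, V)^k = -Gamma^k_ij(gamma(tau)) gamma'^i(tau) V^j; h = 1/2; intermediate values shown to 6 dp
curve data and Christoffel symbols at the stage parameters:
  tau = 0.000000: gamma = (0.250000, -0.375000), gamma' = (0.000000, 0.000000); Gamma_uuu = 0.000000, Gamma_uuv = 0.000000, Gamma_uvv = 0.220588, Gamma_vuu = 0.000000, Gamma_vuv = -0.266667, Gamma_vvv = 0.000000
  tau = 0.250000: gamma = (0.250000, -0.312500), gamma' = (0.000000, 0.500000); Gamma_uuu = 0.000000, Gamma_uuv = 0.000000, Gamma_uvv = 0.220588, Gamma_vuu = 0.000000, Gamma_vuv = -0.266667, Gamma_vvv = 0.000000
  tau = 0.500000: gamma = (0.250000, -0.125000), gamma' = (0.000000, 1.000000); Gamma_uuu = 0.000000, Gamma_uuv = 0.000000, Gamma_uvv = 0.220588, Gamma_vuu = 0.000000, Gamma_vuv = -0.266667, Gamma_vvv = 0.000000
  tau = 0.750000: gamma = (0.250000, 0.187500), gamma' = (0.000000, 1.500000); Gamma_uuu = 0.000000, Gamma_uuv = 0.000000, Gamma_uvv = 0.220588, Gamma_vuu = 0.000000, Gamma_vuv = -0.266667, Gamma_vvv = 0.000000
  tau = 1.000000: gamma = (0.250000, 0.625000), gamma' = (0.000000, 2.000000); Gamma_uuu = 0.000000, Gamma_uuv = 0.000000, Gamma_uvv = 0.220588, Gamma_vuu = 0.000000, Gamma_vuv = -0.266667, Gamma_vvv = 0.000000
step 0: V^u = 0.5000, V^v = 0.5000
step 1: k1 = (0.000000, 0.000000), k2 = (-0.055147, 0.066667), k3 = (-0.056985, 0.064828), k4 = (-0.117444, 0.125735); V <- V + (h/6)(k1 + 2k2 + 2k3 + k4): V^u = 0.4715, V^v = 0.5324
step 2: k1 = (-0.117440, 0.125740), k2 = (-0.186561, 0.176866), k3 = (-0.190790, 0.169954), k4 = (-0.272369, 0.200602); V <- V + (h/6)(k1 + 2k2 + 2k3 + k4): V^u = 0.3761, V^v = 0.6174

Answer: V^u = 0.3761, V^v = 0.6174


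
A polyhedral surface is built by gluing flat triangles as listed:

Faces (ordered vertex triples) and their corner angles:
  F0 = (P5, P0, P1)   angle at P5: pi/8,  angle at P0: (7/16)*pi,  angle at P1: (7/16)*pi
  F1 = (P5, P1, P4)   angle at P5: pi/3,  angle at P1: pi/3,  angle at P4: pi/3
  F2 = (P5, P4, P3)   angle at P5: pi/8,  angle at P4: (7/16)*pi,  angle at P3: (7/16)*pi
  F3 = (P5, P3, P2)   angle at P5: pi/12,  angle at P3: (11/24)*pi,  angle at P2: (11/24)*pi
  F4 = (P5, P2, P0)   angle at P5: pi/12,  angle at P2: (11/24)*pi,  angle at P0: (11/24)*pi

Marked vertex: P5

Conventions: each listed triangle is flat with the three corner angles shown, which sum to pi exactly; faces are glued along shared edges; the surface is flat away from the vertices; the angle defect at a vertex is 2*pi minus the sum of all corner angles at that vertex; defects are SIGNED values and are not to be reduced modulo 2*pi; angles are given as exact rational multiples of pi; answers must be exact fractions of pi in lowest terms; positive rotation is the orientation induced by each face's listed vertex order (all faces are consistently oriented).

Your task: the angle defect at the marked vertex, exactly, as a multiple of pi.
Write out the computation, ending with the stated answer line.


Sum of corner angles at P5: (3/4)*pi
defect = 2*pi - (3/4)*pi

Answer: defect(P5) = (5/4)*pi


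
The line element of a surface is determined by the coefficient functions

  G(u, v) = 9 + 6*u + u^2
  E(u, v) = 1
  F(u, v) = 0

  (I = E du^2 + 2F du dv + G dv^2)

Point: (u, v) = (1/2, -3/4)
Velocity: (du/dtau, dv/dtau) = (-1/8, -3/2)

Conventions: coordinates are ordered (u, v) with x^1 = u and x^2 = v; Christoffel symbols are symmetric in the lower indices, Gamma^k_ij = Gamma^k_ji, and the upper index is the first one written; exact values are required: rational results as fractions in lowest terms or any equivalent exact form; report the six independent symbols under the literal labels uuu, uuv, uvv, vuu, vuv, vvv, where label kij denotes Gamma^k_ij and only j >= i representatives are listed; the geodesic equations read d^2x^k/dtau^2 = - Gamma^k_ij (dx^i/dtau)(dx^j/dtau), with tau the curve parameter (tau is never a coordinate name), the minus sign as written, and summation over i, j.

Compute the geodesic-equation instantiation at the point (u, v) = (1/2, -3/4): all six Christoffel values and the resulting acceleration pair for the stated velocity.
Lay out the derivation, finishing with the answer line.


E = 1, F = 0, G = 49/4 at the point
E_u = 0, E_v = 0, F_u = 0, F_v = 0, G_u = 7, G_v = 0
EG - F^2 = 49/4;  g^inv = (4/49) * [[49/4, 0], [0, 1]]
first-kind symbols [ij,l] = (1/2)(d_i g_jl + d_j g_il - d_l g_ij): [uu,u] = E_u/2 = 0, [uu,v] = F_u - E_v/2 = 0, [uv,u] = E_v/2 = 0, [uv,v] = G_u/2 = 7/2, [vv,u] = F_v - G_u/2 = -7/2, [vv,v] = G_v/2 = 0
Gamma^u_ij = (G*[ij,u] - F*[ij,v])/(EG - F^2), Gamma^v_ij = (E*[ij,v] - F*[ij,u])/(EG - F^2)
Gamma_uuu = 0, Gamma_uuv = 0, Gamma_uvv = -7/2, Gamma_vuu = 0, Gamma_vuv = 2/7, Gamma_vvv = 0
d^2u/dtau^2 = -(Gamma_uuu*(-1/8)^2 + 2*Gamma_uuv*(-1/8)*(-3/2) + Gamma_uvv*(-3/2)^2) = 63/8
d^2v/dtau^2 = -(Gamma_vuu*(-1/8)^2 + 2*Gamma_vuv*(-1/8)*(-3/2) + Gamma_vvv*(-3/2)^2) = -3/28

Answer: Gamma_uuu = 0, Gamma_uuv = 0, Gamma_uvv = -7/2, Gamma_vuu = 0, Gamma_vuv = 2/7, Gamma_vvv = 0; accelerations (d^2u/dtau^2, d^2v/dtau^2) = (63/8, -3/28)


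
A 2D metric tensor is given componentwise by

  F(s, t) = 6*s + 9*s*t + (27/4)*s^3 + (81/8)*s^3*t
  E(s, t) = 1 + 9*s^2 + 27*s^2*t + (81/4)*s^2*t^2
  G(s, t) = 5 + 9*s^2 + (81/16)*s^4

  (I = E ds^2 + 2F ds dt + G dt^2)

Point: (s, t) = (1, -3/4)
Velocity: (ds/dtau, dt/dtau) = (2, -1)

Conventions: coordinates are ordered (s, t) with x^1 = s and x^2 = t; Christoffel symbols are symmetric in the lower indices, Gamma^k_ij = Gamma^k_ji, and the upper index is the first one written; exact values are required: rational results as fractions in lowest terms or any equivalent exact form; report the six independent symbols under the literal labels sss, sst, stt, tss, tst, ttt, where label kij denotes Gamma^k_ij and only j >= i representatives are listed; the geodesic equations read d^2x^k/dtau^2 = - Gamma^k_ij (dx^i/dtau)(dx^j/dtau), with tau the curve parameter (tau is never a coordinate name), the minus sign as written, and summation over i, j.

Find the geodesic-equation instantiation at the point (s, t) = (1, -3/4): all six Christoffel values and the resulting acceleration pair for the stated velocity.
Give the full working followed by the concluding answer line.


E = 73/64, F = -51/32, G = 305/16 at the point
E_s = 9/32, E_t = -27/8, F_s = -105/32, F_t = 153/8, G_s = 153/4, G_t = 0
EG - F^2 = 1229/64;  g^inv = (64/1229) * [[305/16, 51/32], [51/32, 73/64]]
first-kind symbols [ij,l] = (1/2)(d_i g_jl + d_j g_il - d_l g_ij): [ss,s] = E_s/2 = 9/64, [ss,t] = F_s - E_t/2 = -51/32, [st,s] = E_t/2 = -27/16, [st,t] = G_s/2 = 153/8, [tt,s] = F_t - G_s/2 = 0, [tt,t] = G_t/2 = 0
Gamma^s_ij = (G*[ij,s] - F*[ij,t])/(EG - F^2), Gamma^t_ij = (E*[ij,t] - F*[ij,s])/(EG - F^2)
Gamma_sss = 9/1229, Gamma_sst = -108/1229, Gamma_stt = 0, Gamma_tss = -102/1229, Gamma_tst = 1224/1229, Gamma_ttt = 0
d^2s/dtau^2 = -(Gamma_sss*(2)^2 + 2*Gamma_sst*(2)*(-1) + Gamma_stt*(-1)^2) = -468/1229
d^2t/dtau^2 = -(Gamma_tss*(2)^2 + 2*Gamma_tst*(2)*(-1) + Gamma_ttt*(-1)^2) = 5304/1229

Answer: Gamma_sss = 9/1229, Gamma_sst = -108/1229, Gamma_stt = 0, Gamma_tss = -102/1229, Gamma_tst = 1224/1229, Gamma_ttt = 0; accelerations (d^2s/dtau^2, d^2t/dtau^2) = (-468/1229, 5304/1229)


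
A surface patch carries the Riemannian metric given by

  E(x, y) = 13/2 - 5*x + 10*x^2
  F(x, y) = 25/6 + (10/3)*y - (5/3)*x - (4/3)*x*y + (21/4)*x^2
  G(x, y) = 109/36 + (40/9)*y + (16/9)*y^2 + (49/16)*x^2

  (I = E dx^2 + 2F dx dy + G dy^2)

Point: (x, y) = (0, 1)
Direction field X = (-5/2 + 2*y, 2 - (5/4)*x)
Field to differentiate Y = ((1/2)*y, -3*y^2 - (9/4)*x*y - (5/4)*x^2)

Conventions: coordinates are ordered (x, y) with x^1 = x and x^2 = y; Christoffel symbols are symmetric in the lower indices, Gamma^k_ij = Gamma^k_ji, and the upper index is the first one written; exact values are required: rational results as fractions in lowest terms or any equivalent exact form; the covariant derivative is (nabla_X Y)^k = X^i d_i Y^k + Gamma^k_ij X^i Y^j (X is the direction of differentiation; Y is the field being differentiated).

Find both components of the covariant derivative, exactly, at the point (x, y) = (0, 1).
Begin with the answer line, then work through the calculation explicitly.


Answer: (nabla_X Y)^x = -1/4, (nabla_X Y)^y = -99/8

E = 13/2, F = 15/2, G = 37/4 at the point
E_x = -5, E_y = 0, F_x = -3, F_y = 10/3, G_x = 0, G_y = 8
EG - F^2 = 31/8;  g^inv = (8/31) * [[37/4, -15/2], [-15/2, 13/2]]
first-kind symbols [ij,l] = (1/2)(d_i g_jl + d_j g_il - d_l g_ij): [xx,x] = E_x/2 = -5/2, [xx,y] = F_x - E_y/2 = -3, [xy,x] = E_y/2 = 0, [xy,y] = G_x/2 = 0, [yy,x] = F_y - G_x/2 = 10/3, [yy,y] = G_y/2 = 4
Gamma^x_ij = (G*[ij,x] - F*[ij,y])/(EG - F^2), Gamma^y_ij = (E*[ij,y] - F*[ij,x])/(EG - F^2)
Gamma_xxx = -5/31, Gamma_xxy = 0, Gamma_xyy = 20/93, Gamma_yxx = -6/31, Gamma_yxy = 0, Gamma_yyy = 8/31
X = (-1/2, 2), Y = (1/2, -3) at the point


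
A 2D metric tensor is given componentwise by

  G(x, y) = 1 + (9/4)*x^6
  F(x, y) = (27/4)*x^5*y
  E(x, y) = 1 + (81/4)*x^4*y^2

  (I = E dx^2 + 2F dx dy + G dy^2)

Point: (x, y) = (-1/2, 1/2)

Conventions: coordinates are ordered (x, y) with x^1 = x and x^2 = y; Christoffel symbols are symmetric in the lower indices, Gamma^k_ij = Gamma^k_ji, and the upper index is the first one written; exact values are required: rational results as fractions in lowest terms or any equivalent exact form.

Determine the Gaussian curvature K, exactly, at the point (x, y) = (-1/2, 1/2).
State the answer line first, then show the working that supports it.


Answer: K = -20736/29929

E = 337/256, F = -27/256, G = 265/256, EG - F^2 = 173/128 at the point
E_x = -81/32, E_y = 81/64, F_x = 135/128, F_y = -27/128, G_x = -27/64, G_y = 0
E_yy = 81/32, F_xy = 135/64, G_xx = 135/32
Compute both Brioschi determinants and normalise by (EG - F^2)^2.
M1 = [[-E_yy/2 + F_xy - G_xx/2, E_x/2, F_x - E_y/2], [F_y - G_x/2, E, F], [G_y/2, F, G]] = [[-81/64, -81/64, 27/64], [0, 337/256, -27/256], [0, -27/256, 265/256]]; det M1 = -14013/8192
M2 = [[0, E_y/2, G_x/2], [E_y/2, E, F], [G_x/2, F, G]] = [[0, 81/128, -27/128], [81/128, 337/256, -27/256], [-27/128, -27/256, 265/256]]; det M2 = -3645/8192
det M1 - det M2 = -81/64; K = -81/64 / (173/128)^2 = -20736/29929


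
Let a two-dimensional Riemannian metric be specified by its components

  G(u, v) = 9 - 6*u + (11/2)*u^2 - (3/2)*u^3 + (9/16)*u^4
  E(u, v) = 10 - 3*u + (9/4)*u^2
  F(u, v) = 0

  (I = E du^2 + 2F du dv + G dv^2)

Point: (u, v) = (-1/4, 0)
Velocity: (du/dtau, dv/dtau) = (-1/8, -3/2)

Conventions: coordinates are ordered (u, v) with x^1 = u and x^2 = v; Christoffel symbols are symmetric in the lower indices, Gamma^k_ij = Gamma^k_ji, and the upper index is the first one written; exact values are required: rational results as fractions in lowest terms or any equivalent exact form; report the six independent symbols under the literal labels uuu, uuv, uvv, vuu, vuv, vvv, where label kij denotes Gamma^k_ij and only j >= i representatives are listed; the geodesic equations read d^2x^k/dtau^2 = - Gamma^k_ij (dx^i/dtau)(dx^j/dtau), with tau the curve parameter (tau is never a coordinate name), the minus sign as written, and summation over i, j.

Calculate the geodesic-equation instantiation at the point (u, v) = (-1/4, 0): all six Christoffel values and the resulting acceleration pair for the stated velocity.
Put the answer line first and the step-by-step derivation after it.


Answer: Gamma_uuu = -132/697, Gamma_uuv = 0, Gamma_uvv = 2321/5576, Gamma_vuu = 0, Gamma_vuv = -88/211, Gamma_vvv = 0; accelerations (d^2u/dtau^2, d^2v/dtau^2) = (-20823/22304, 33/211)

E = 697/64, F = 0, G = 44521/4096 at the point
E_u = -33/8, E_v = 0, F_u = 0, F_v = 0, G_u = -2321/256, G_v = 0
EG - F^2 = 31031137/262144;  g^inv = (262144/31031137) * [[44521/4096, 0], [0, 697/64]]
first-kind symbols [ij,l] = (1/2)(d_i g_jl + d_j g_il - d_l g_ij): [uu,u] = E_u/2 = -33/16, [uu,v] = F_u - E_v/2 = 0, [uv,u] = E_v/2 = 0, [uv,v] = G_u/2 = -2321/512, [vv,u] = F_v - G_u/2 = 2321/512, [vv,v] = G_v/2 = 0
Gamma^u_ij = (G*[ij,u] - F*[ij,v])/(EG - F^2), Gamma^v_ij = (E*[ij,v] - F*[ij,u])/(EG - F^2)
Gamma_uuu = -132/697, Gamma_uuv = 0, Gamma_uvv = 2321/5576, Gamma_vuu = 0, Gamma_vuv = -88/211, Gamma_vvv = 0
d^2u/dtau^2 = -(Gamma_uuu*(-1/8)^2 + 2*Gamma_uuv*(-1/8)*(-3/2) + Gamma_uvv*(-3/2)^2) = -20823/22304
d^2v/dtau^2 = -(Gamma_vuu*(-1/8)^2 + 2*Gamma_vuv*(-1/8)*(-3/2) + Gamma_vvv*(-3/2)^2) = 33/211


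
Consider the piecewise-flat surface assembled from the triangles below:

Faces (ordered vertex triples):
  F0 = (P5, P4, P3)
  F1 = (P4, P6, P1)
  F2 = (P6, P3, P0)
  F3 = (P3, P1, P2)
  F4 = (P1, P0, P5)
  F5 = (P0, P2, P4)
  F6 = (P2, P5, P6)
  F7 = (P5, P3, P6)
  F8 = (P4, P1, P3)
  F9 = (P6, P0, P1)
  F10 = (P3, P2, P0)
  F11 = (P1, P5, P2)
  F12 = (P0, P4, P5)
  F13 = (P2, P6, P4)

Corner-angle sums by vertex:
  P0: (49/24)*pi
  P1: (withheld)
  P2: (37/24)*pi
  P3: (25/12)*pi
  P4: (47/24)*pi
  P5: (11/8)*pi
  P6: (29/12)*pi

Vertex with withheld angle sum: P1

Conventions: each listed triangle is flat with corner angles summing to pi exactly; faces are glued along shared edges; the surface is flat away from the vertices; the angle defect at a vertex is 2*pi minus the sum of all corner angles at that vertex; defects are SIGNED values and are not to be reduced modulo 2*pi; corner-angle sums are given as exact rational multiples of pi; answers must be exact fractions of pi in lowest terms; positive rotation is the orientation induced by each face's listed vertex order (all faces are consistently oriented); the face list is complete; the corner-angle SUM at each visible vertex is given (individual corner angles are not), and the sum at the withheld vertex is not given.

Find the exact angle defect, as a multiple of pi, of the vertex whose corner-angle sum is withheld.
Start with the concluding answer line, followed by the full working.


Answer: defect(P1) = (-7/12)*pi

V = 7, E = 21, F = 14; chi = V - E + F = 0
Gauss-Bonnet: total defect = 2*pi*chi = 0; visible defects sum to (7/12)*pi


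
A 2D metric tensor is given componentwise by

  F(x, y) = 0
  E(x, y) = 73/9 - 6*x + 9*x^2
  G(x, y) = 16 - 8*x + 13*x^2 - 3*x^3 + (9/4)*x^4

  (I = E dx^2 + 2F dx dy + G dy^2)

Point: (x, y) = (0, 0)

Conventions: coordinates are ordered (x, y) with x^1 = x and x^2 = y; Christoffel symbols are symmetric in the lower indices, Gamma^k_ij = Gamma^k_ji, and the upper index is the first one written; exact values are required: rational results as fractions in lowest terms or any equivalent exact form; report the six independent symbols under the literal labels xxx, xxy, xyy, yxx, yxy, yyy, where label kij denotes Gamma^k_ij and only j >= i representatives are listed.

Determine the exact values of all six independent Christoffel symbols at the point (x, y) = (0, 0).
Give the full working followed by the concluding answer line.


E = 73/9, F = 0, G = 16 at the point
E_x = -6, E_y = 0, F_x = 0, F_y = 0, G_x = -8, G_y = 0
EG - F^2 = 1168/9;  g^inv = (9/1168) * [[16, 0], [0, 73/9]]
first-kind symbols [ij,l] = (1/2)(d_i g_jl + d_j g_il - d_l g_ij): [xx,x] = E_x/2 = -3, [xx,y] = F_x - E_y/2 = 0, [xy,x] = E_y/2 = 0, [xy,y] = G_x/2 = -4, [yy,x] = F_y - G_x/2 = 4, [yy,y] = G_y/2 = 0
Gamma^x_ij = (G*[ij,x] - F*[ij,y])/(EG - F^2), Gamma^y_ij = (E*[ij,y] - F*[ij,x])/(EG - F^2)

Answer: Gamma_xxx = -27/73, Gamma_xxy = 0, Gamma_xyy = 36/73, Gamma_yxx = 0, Gamma_yxy = -1/4, Gamma_yyy = 0


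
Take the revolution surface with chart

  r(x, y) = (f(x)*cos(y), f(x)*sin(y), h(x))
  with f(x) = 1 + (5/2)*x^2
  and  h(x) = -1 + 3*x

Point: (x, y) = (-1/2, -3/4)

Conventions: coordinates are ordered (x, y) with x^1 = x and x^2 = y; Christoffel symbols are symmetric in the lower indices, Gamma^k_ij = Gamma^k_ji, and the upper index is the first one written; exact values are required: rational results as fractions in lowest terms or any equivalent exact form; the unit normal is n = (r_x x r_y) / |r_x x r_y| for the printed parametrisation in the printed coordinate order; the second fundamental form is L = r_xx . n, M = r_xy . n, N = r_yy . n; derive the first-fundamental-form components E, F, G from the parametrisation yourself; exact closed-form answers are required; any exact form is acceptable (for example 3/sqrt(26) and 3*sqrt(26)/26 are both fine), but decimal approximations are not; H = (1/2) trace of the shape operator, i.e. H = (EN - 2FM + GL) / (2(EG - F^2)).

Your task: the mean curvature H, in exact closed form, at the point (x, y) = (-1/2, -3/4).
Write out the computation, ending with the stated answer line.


f = 13/8, f' = -5/2, f'' = 5, h' = 3, h'' = 0
E = 61/4, F = 0, G = 169/64; answer radicand W^2 = 61/4
unnormalised second-form numerators: l = -15, m = 0, n = 39/8; L = l/sqrt(61/4), and similarly M = m/sqrt(W^2), N = n/sqrt(W^2)
H = (E*n - 2*F*m + G*l) / (2*(EG - F^2)*sqrt(W^2)); E*n - 2*F*m + G*l = 2223/64, EG - F^2 = 10309/256, so H = (342/793)/sqrt(61/4)

Answer: H = 684*sqrt(61)/48373


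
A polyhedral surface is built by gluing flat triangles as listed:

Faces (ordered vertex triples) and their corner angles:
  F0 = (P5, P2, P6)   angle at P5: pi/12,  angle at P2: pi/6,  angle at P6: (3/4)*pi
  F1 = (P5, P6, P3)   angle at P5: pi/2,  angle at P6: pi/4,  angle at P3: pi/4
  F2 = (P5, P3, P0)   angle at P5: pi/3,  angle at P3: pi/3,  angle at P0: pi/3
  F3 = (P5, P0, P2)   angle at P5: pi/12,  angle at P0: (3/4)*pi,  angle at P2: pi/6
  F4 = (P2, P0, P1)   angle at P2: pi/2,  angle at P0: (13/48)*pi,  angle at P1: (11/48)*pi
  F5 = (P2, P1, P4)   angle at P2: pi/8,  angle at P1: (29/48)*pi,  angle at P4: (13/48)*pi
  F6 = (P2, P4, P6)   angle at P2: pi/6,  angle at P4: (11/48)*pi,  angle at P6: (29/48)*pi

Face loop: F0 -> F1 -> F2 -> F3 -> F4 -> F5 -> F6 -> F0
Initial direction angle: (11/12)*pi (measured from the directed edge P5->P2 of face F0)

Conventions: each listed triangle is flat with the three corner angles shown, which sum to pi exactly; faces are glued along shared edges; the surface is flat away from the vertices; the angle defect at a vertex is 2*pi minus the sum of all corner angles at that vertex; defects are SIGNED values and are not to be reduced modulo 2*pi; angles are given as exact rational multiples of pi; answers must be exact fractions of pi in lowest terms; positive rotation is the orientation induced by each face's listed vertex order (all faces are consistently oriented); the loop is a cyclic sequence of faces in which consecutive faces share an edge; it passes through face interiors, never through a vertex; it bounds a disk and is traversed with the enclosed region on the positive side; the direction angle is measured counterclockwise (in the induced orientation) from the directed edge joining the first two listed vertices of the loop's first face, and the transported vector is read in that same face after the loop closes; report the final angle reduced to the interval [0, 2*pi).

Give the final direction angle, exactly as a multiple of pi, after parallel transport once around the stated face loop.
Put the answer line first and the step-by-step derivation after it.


Answer: final direction angle = (19/24)*pi

enclosed vertex P2: corner angles sum to (9/8)*pi, defect = 2*pi - (9/8)*pi = (7/8)*pi
enclosed vertex P5: corner angles sum to pi, defect = 2*pi - pi = pi
summing the enclosed defects onto the initial angle, mod 2*pi in the induced orientation:
final angle = (11/12)*pi + (15/8)*pi = (19/24)*pi (mod 2*pi)


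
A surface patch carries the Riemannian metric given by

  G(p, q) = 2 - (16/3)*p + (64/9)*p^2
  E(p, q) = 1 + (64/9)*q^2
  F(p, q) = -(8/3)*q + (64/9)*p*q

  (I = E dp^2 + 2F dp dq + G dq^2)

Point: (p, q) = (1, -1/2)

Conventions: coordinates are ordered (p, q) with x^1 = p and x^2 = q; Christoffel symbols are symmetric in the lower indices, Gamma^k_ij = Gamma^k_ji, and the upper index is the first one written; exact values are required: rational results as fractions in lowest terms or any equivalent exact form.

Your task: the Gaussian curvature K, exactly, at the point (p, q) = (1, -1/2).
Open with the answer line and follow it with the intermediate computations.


Answer: K = -144/625

E = 25/9, F = -20/9, G = 34/9, EG - F^2 = 50/9 at the point
E_p = 0, E_q = -64/9, F_p = -32/9, F_q = 40/9, G_p = 80/9, G_q = 0
E_qq = 128/9, F_pq = 64/9, G_pp = 128/9
K follows from Brioschi's formula, (det M1 - det M2)/(EG - F^2)^2.
M1 = [[-E_qq/2 + F_pq - G_pp/2, E_p/2, F_p - E_q/2], [F_q - G_p/2, E, F], [G_q/2, F, G]] = [[-64/9, 0, 0], [0, 25/9, -20/9], [0, -20/9, 34/9]]; det M1 = -3200/81
M2 = [[0, E_q/2, G_p/2], [E_q/2, E, F], [G_p/2, F, G]] = [[0, -32/9, 40/9], [-32/9, 25/9, -20/9], [40/9, -20/9, 34/9]]; det M2 = -2624/81
det M1 - det M2 = -64/9; K = -64/9 / (50/9)^2 = -144/625


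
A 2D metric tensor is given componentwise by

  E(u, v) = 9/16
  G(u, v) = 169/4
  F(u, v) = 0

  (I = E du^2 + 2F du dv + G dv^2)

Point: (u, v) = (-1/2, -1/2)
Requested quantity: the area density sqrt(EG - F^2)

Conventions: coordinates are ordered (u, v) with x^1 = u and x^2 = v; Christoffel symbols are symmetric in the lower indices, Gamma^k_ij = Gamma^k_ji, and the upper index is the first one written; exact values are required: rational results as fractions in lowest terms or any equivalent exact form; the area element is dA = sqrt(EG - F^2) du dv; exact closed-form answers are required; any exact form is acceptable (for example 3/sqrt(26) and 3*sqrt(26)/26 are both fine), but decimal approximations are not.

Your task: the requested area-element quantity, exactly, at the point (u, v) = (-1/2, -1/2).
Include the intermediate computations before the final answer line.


E = 9/16, F = 0, G = 169/4; EG - F^2 = 1521/64

Answer: sqrt(EG - F^2) = 39/8


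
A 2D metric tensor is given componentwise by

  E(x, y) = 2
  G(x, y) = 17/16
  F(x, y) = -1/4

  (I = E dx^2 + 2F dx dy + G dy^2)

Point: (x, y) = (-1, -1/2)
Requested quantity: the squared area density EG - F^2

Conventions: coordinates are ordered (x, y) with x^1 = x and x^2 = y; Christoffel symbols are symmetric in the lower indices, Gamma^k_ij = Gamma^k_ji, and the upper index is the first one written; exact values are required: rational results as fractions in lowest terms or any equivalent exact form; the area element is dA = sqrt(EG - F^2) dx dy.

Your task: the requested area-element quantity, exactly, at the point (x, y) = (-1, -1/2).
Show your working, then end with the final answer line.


E = 2, F = -1/4, G = 17/16; EG - F^2 = 33/16

Answer: EG - F^2 = 33/16


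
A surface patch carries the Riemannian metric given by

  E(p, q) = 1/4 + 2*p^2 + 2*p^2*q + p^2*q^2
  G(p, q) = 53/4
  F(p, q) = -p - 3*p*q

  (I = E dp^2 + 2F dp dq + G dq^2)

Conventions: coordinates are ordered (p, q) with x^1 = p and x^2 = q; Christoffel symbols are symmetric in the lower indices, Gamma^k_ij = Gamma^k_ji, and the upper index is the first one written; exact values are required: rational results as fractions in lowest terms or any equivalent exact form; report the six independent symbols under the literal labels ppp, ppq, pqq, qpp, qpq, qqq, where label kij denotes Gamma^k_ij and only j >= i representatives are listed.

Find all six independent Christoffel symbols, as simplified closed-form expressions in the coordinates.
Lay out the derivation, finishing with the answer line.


E = 1/4 + 2*p^2 + 2*p^2*q + p^2*q^2; F = -p - 3*p*q; G = 53/4
Gamma^k_ij = (1/2) g^{kl} (d_i g_jl + d_j g_il - d_l g_ij), with g^inv = (1/(EG-F^2)) [[G, -F], [-F, E]]
first partials: E_p = 4*p + 4*p*q + 2*p*q^2, E_q = 2*p^2 + 2*p^2*q, F_p = -1 - 3*q, F_q = -3*p, G_p = 0, G_q = 0
D = EG - F^2 = 53/16 + (51/2)*p^2 + (41/2)*p^2*q + (17/4)*p^2*q^2
expanded: Gamma^p_pp = (G E_p - 2F F_p + F E_q)/(2D), Gamma^p_pq = (G E_q - F G_p)/(2D), Gamma^p_qq = (2G F_q - G G_p - F G_q)/(2D), Gamma^q_pp = (2E F_p - E E_q - F E_p)/(2D), Gamma^q_pq = (E G_p - F E_q)/(2D), Gamma^q_qq = (E G_q - 2F F_q + F G_p)/(2D); substitute and cancel common factors

Answer: Gamma_ppp = (-48*p^3*q^2 - 64*p^3*q - 16*p^3 + 68*p*q^2 + 328*p*q + 408*p)/(68*p^2*q^2 + 328*p^2*q + 408*p^2 + 53), Gamma_ppq = (212*p^2*q + 212*p^2)/(68*p^2*q^2 + 328*p^2*q + 408*p^2 + 53), Gamma_pqq = -636*p/(68*p^2*q^2 + 328*p^2*q + 408*p^2 + 53), Gamma_qpp = (-16*p^4*q^3 - 48*p^4*q^2 - 64*p^4*q - 32*p^4 - 4*p^2*q - 4*p^2 - 12*q - 4)/(68*p^2*q^2 + 328*p^2*q + 408*p^2 + 53), Gamma_qpq = (48*p^3*q^2 + 64*p^3*q + 16*p^3)/(68*p^2*q^2 + 328*p^2*q + 408*p^2 + 53), Gamma_qqq = (-144*p^2*q - 48*p^2)/(68*p^2*q^2 + 328*p^2*q + 408*p^2 + 53)


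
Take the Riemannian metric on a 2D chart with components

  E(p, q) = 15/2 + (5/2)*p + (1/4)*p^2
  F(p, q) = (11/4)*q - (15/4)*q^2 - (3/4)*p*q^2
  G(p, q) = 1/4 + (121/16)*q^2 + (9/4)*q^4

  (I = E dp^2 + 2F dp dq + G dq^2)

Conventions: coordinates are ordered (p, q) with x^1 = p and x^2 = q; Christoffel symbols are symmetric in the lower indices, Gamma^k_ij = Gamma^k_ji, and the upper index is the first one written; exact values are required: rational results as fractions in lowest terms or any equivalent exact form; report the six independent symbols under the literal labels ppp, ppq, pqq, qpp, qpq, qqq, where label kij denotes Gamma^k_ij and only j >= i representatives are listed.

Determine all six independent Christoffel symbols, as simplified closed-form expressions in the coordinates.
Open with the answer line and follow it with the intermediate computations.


Answer: Gamma_ppp = (121*p*q^2 + 4*p + 132*q^3 + 605*q^2 + 20)/(121*p^2*q^2 + 4*p^2 + 264*p*q^3 + 1210*p*q^2 + 40*p + 180*q^4 + 1320*q^3 + 3146*q^2 + 120), Gamma_ppq = 0, Gamma_pqq = (-363*p*q^3 - 24*p*q - 396*q^4 - 1815*q^3 - 120*q + 44)/(121*p^2*q^2 + 4*p^2 + 264*p*q^3 + 1210*p*q^2 + 40*p + 180*q^4 + 1320*q^3 + 3146*q^2 + 120), Gamma_qpp = (-44*p*q - 60*q^2 - 220*q)/(121*p^2*q^2 + 4*p^2 + 264*p*q^3 + 1210*p*q^2 + 40*p + 180*q^4 + 1320*q^3 + 3146*q^2 + 120), Gamma_qpq = 0, Gamma_qqq = (121*p^2*q + 396*p*q^2 + 1210*p*q + 360*q^3 + 1980*q^2 + 3146*q)/(121*p^2*q^2 + 4*p^2 + 264*p*q^3 + 1210*p*q^2 + 40*p + 180*q^4 + 1320*q^3 + 3146*q^2 + 120)

E = 15/2 + (5/2)*p + (1/4)*p^2; F = (11/4)*q - (15/4)*q^2 - (3/4)*p*q^2; G = 1/4 + (121/16)*q^2 + (9/4)*q^4
Gamma^k_ij = (1/2) g^{kl} (d_i g_jl + d_j g_il - d_l g_ij), with g^inv = (1/(EG-F^2)) [[G, -F], [-F, E]]
first partials: E_p = 5/2 + (1/2)*p, E_q = 0, F_p = -(3/4)*q^2, F_q = 11/4 - (15/2)*q - (3/2)*p*q, G_p = 0, G_q = (121/8)*q + 9*q^3
D = EG - F^2 = 15/8 + (5/8)*p + (1573/32)*q^2 + (1/16)*p^2 + (165/8)*q^3 + (605/32)*p*q^2 + (45/16)*q^4 + (33/8)*p*q^3 + (121/64)*p^2*q^2
expanded: Gamma^p_pp = (G E_p - 2F F_p + F E_q)/(2D), Gamma^p_pq = (G E_q - F G_p)/(2D), Gamma^p_qq = (2G F_q - G G_p - F G_q)/(2D), Gamma^q_pp = (2E F_p - E E_q - F E_p)/(2D), Gamma^q_pq = (E G_p - F E_q)/(2D), Gamma^q_qq = (E G_q - 2F F_q + F G_p)/(2D); substitute and cancel common factors


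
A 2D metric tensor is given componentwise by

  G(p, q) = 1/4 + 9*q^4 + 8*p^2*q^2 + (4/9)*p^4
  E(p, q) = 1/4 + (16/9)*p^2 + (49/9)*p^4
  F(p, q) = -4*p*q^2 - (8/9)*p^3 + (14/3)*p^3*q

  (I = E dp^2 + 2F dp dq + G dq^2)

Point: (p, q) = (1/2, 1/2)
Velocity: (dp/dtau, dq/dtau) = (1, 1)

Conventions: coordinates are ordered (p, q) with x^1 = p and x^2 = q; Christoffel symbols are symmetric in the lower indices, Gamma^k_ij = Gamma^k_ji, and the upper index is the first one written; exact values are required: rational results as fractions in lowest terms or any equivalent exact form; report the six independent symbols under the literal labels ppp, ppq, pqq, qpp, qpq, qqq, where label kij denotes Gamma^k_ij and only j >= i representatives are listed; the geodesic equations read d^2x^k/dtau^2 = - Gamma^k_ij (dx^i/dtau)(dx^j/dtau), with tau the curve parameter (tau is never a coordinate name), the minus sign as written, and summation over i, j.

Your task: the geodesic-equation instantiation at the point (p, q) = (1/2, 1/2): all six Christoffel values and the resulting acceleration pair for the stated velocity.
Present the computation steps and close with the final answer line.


E = 149/144, F = -23/72, G = 193/144 at the point
E_p = 9/2, E_q = 0, F_p = 1/12, F_q = -17/12, G_p = 20/9, G_q = 13/2
EG - F^2 = 26641/20736;  g^inv = (20736/26641) * [[193/144, 23/72], [23/72, 149/144]]
first-kind symbols [ij,l] = (1/2)(d_i g_jl + d_j g_il - d_l g_ij): [pp,p] = E_p/2 = 9/4, [pp,q] = F_p - E_q/2 = 1/12, [pq,p] = E_q/2 = 0, [pq,q] = G_p/2 = 10/9, [qq,p] = F_q - G_p/2 = -91/36, [qq,q] = G_q/2 = 13/4
Gamma^p_ij = (G*[ij,p] - F*[ij,q])/(EG - F^2), Gamma^q_ij = (E*[ij,q] - F*[ij,p])/(EG - F^2)
Gamma_ppp = 63084/26641, Gamma_ppq = 7360/26641, Gamma_pqq = -48724/26641, Gamma_qpp = 16692/26641, Gamma_qpq = 23840/26641, Gamma_qqq = 52988/26641
d^2p/dtau^2 = -(Gamma_ppp*(1)^2 + 2*Gamma_ppq*(1)*(1) + Gamma_pqq*(1)^2) = -29080/26641
d^2q/dtau^2 = -(Gamma_qpp*(1)^2 + 2*Gamma_qpq*(1)*(1) + Gamma_qqq*(1)^2) = -117360/26641

Answer: Gamma_ppp = 63084/26641, Gamma_ppq = 7360/26641, Gamma_pqq = -48724/26641, Gamma_qpp = 16692/26641, Gamma_qpq = 23840/26641, Gamma_qqq = 52988/26641; accelerations (d^2p/dtau^2, d^2q/dtau^2) = (-29080/26641, -117360/26641)


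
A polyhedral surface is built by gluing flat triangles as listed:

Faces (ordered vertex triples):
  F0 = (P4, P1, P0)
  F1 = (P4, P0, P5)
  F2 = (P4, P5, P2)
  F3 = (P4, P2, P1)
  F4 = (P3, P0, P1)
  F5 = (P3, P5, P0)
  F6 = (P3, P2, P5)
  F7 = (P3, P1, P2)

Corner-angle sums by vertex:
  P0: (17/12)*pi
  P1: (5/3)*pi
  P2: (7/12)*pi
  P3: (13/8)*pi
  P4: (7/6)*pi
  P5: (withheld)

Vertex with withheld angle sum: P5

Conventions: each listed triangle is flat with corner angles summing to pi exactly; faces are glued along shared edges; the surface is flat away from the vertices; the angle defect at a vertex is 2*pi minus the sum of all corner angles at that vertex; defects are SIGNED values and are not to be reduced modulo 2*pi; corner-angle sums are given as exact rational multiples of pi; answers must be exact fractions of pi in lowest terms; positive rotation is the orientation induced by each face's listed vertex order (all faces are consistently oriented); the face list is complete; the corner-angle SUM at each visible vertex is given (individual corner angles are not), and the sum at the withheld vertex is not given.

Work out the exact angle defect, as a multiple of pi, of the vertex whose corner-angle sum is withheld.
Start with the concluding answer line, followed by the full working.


Answer: defect(P5) = (11/24)*pi

V = 6, E = 12, F = 8; chi = V - E + F = 2
Gauss-Bonnet: total defect = 2*pi*chi = 4*pi; visible defects sum to (85/24)*pi


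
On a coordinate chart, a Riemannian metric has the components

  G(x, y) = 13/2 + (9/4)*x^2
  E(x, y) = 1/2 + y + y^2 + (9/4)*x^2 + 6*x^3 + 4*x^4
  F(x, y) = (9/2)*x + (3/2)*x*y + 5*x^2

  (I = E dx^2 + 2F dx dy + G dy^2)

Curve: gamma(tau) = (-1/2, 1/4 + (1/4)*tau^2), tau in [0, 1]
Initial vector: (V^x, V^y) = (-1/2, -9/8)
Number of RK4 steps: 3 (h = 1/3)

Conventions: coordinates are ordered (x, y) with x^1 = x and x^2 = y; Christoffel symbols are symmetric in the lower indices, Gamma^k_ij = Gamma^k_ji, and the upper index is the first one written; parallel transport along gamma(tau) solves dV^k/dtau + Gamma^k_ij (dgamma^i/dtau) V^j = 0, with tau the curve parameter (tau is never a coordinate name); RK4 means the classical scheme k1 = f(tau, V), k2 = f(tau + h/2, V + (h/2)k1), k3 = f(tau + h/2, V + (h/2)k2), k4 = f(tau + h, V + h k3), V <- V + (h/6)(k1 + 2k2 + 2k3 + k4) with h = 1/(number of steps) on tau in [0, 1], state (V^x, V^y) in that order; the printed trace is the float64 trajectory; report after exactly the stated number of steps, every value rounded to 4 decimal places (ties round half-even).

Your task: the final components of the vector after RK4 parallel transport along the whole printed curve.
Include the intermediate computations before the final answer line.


gamma'(tau) = (0, (1/2)*tau); f(tau, V)^k = -Gamma^k_ij(gamma(tau)) gamma'^i(tau) V^j; h = 1/3; intermediate values shown to 6 dp
curve data and Christoffel symbols at the stage parameters:
  tau = 0.000000: gamma = (-0.500000, 0.250000), gamma' = (0.000000, 0.000000); Gamma_xxx = -0.032760, Gamma_xxy = 0.830467, Gamma_xyy = 0.555283, Gamma_yxx = -0.129402, Gamma_yxy = -0.019656, Gamma_yyy = 0.093366
  tau = 0.166667: gamma = (-0.500000, 0.256944), gamma' = (0.000000, 0.083333); Gamma_xxx = -0.032429, Gamma_xxy = 0.828832, Gamma_xyy = 0.548212, Gamma_yxx = -0.128879, Gamma_yxy = -0.019320, Gamma_yyy = 0.092582
  tau = 0.333333: gamma = (-0.500000, 0.277778), gamma' = (0.000000, 0.166667); Gamma_xxx = -0.031418, Gamma_xxy = 0.823551, Gamma_xyy = 0.527647, Gamma_yxx = -0.127303, Gamma_yxy = -0.018390, Gamma_yyy = 0.090276
  tau = 0.500000: gamma = (-0.500000, 0.312500), gamma' = (0.000000, 0.250000); Gamma_xxx = -0.029686, Gamma_xxy = 0.813665, Gamma_xyy = 0.495433, Gamma_yxx = -0.124657, Gamma_yxy = -0.017081, Gamma_yyy = 0.086591
  tau = 0.666667: gamma = (-0.500000, 0.361111), gamma' = (0.000000, 0.333333); Gamma_xxx = -0.027203, Gamma_xxy = 0.798071, Gamma_xyy = 0.454360, Gamma_yxx = -0.120922, Gamma_yxy = -0.015686, Gamma_yyy = 0.081758
  tau = 0.833333: gamma = (-0.500000, 0.423611), gamma' = (0.000000, 0.416667); Gamma_xxx = -0.023986, Gamma_xxy = 0.776024, Gamma_xyy = 0.407741, Gamma_yxx = -0.116078, Gamma_yxy = -0.014503, Gamma_yyy = 0.076076
  tau = 1.000000: gamma = (-0.500000, 0.500000), gamma' = (0.000000, 0.500000); Gamma_xxx = -0.020116, Gamma_xxy = 0.747485, Gamma_xyy = 0.358920, Gamma_yxx = -0.110111, Gamma_yxy = -0.013764, Gamma_yyy = 0.069878
step 0: V^x = -0.5000, V^y = -1.1250
step 1: k1 = (0.000000, 0.000000), k2 = (0.085930, 0.007875), k3 = (0.084880, 0.007887), k4 = (0.163448, 0.015441); V <- V + (h/6)(k1 + 2k2 + 2k3 + k4): V^x = -0.4719, V^y = -1.1224
step 2: k1 = (0.163482, 0.015441), k2 = (0.229156, 0.022343), k3 = (0.226787, 0.022364), k4 = (0.274298, 0.028313); V <- V + (h/6)(k1 + 2k2 + 2k3 + k4): V^x = -0.3970, V^y = -1.1150
step 3: k1 = (0.274470, 0.028311), k2 = (0.302189, 0.033071), k3 = (0.300561, 0.033074), k4 = (0.309035, 0.036529); V <- V + (h/6)(k1 + 2k2 + 2k3 + k4): V^x = -0.2976, V^y = -1.1040

Answer: V^x = -0.2976, V^y = -1.1040


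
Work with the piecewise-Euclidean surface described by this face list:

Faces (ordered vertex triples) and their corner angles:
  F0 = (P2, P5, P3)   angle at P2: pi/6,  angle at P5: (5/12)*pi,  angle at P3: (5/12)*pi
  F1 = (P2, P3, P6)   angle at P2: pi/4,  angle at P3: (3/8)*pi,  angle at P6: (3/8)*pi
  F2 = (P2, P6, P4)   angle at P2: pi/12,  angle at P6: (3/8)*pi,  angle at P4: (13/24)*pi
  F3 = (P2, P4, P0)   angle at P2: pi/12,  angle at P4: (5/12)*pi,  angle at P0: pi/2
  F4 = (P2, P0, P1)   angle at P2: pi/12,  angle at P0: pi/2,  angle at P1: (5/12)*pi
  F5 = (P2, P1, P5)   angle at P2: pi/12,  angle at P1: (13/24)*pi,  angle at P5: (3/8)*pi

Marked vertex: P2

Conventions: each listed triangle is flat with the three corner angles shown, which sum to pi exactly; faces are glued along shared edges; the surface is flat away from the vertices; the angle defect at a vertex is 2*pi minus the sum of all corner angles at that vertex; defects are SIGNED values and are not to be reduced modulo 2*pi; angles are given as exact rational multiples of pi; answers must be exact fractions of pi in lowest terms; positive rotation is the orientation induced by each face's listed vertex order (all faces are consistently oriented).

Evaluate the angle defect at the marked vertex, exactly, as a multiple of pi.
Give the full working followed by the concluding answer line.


Sum of corner angles at P2: (3/4)*pi
defect = 2*pi - (3/4)*pi

Answer: defect(P2) = (5/4)*pi
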